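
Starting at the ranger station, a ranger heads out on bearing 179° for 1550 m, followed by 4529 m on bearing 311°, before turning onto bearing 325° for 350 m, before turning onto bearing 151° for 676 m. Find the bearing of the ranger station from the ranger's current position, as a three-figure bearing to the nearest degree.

Leg 1 (179°, 1550 m): east 1550 sin 179° = 27.05, north 1550 cos 179° = -1549.76
Leg 2 (311°, 4529 m): east 4529 sin 311° = -3418.08, north 4529 cos 311° = 2971.29
Leg 3 (325°, 350 m): east 350 sin 325° = -200.75, north 350 cos 325° = 286.70
Leg 4 (151°, 676 m): east 676 sin 151° = 327.73, north 676 cos 151° = -591.24
Net displacement: -3264.05 east, 1116.99 north. Direction back to start is (3264.05, -1116.99): bearing = atan2(3264.05, -1116.99) mod 360° = 108.89° ≈ 109°.

109°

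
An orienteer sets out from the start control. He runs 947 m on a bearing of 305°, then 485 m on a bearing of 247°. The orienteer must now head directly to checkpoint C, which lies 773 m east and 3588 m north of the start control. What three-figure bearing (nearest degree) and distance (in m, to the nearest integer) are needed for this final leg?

032°, 3800 m

Leg 1 (305°, 947 m): east 947 sin 305° = -775.74, north 947 cos 305° = 543.18
Leg 2 (247°, 485 m): east 485 sin 247° = -446.44, north 485 cos 247° = -189.50
Current position: (-1222.18, 353.67). Target: (773, 3588). Remaining: Δeast = 1995.18, Δnorth = 3234.33.
Bearing = atan2(1995.18, 3234.33) mod 360° = 31.67°; distance = √((1995.18)² + (3234.33)²) = 3800.214 m.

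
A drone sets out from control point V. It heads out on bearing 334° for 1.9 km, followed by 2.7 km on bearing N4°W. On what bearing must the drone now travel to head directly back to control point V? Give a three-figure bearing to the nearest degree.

Leg 1 (334°, 1.9 km): east 1.9 sin 334° = -0.83, north 1.9 cos 334° = 1.71
Leg 2 (N4°W, 2.7 km): east 2.7 sin 356° = -0.19, north 2.7 cos 356° = 2.69
Net displacement: -1.02 east, 4.40 north. Direction back to start is (1.02, -4.40): bearing = atan2(1.02, -4.40) mod 360° = 166.94° ≈ 167°.

167°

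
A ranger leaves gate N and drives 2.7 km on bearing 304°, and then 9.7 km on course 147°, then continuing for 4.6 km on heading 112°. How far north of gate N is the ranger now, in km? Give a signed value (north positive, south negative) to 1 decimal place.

-8.3 km

Leg 1 (304°, 2.7 km): east 2.7 sin 304° = -2.24, north 2.7 cos 304° = 1.51
Leg 2 (147°, 9.7 km): east 9.7 sin 147° = 5.28, north 9.7 cos 147° = -8.14
Leg 3 (112°, 4.6 km): east 4.6 sin 112° = 4.27, north 4.6 cos 112° = -1.72
Net north component: -8.35 km.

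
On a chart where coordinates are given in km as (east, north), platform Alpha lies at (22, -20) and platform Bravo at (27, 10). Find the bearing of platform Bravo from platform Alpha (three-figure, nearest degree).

Δeast = 27 − 22 = 5.00; Δnorth = 10 − -20 = 30.00.
Bearing = atan2(Δeast, Δnorth) mod 360° = 9.46° ≈ 009°.

009°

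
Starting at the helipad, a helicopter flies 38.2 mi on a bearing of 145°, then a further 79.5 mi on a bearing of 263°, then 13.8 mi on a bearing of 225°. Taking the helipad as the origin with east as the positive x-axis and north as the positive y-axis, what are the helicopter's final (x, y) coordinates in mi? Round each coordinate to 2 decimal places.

(-66.75, -50.74)

Leg 1 (145°, 38.2 mi): east 38.2 sin 145° = 21.91, north 38.2 cos 145° = -31.29
Leg 2 (263°, 79.5 mi): east 79.5 sin 263° = -78.91, north 79.5 cos 263° = -9.69
Leg 3 (225°, 13.8 mi): east 13.8 sin 225° = -9.76, north 13.8 cos 225° = -9.76
Summing: -66.75 mi east, -50.74 mi north → (-66.75, -50.74).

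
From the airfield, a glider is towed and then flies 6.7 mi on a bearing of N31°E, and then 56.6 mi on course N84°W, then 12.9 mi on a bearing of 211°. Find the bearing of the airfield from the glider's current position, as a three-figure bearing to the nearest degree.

Leg 1 (N31°E, 6.7 mi): east 6.7 sin 31° = 3.45, north 6.7 cos 31° = 5.74
Leg 2 (N84°W, 56.6 mi): east 56.6 sin 276° = -56.29, north 56.6 cos 276° = 5.92
Leg 3 (211°, 12.9 mi): east 12.9 sin 211° = -6.64, north 12.9 cos 211° = -11.06
Net displacement: -59.48 east, 0.60 north. Direction back to start is (59.48, -0.60): bearing = atan2(59.48, -0.60) mod 360° = 90.58° ≈ 091°.

091°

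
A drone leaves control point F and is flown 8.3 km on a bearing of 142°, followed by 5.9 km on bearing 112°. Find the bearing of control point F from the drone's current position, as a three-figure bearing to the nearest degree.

Leg 1 (142°, 8.3 km): east 8.3 sin 142° = 5.11, north 8.3 cos 142° = -6.54
Leg 2 (112°, 5.9 km): east 5.9 sin 112° = 5.47, north 5.9 cos 112° = -2.21
Net displacement: 10.58 east, -8.75 north. Direction back to start is (-10.58, 8.75): bearing = atan2(-10.58, 8.75) mod 360° = 309.59° ≈ 310°.

310°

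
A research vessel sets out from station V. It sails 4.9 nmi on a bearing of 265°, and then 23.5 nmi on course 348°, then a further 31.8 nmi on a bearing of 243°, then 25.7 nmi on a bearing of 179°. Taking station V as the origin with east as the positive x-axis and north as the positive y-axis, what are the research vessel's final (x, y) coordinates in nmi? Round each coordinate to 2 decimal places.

(-37.65, -17.57)

Leg 1 (265°, 4.9 nmi): east 4.9 sin 265° = -4.88, north 4.9 cos 265° = -0.43
Leg 2 (348°, 23.5 nmi): east 23.5 sin 348° = -4.89, north 23.5 cos 348° = 22.99
Leg 3 (243°, 31.8 nmi): east 31.8 sin 243° = -28.33, north 31.8 cos 243° = -14.44
Leg 4 (179°, 25.7 nmi): east 25.7 sin 179° = 0.45, north 25.7 cos 179° = -25.70
Summing: -37.65 nmi east, -17.57 nmi north → (-37.65, -17.57).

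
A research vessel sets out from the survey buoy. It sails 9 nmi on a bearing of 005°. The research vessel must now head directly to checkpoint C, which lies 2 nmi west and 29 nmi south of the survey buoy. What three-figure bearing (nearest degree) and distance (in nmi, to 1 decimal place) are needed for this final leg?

Leg 1 (005°, 9 nmi): east 9 sin 5° = 0.78, north 9 cos 5° = 8.97
Current position: (0.78, 8.97). Target: (-2, -29). Remaining: Δeast = -2.78, Δnorth = -37.97.
Bearing = atan2(-2.78, -37.97) mod 360° = 184.19°; distance = √((-2.78)² + (-37.97)²) = 38.068 nmi.

184°, 38.1 nmi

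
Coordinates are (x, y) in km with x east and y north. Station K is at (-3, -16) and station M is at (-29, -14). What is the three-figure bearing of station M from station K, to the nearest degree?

Δeast = -29 − -3 = -26.00; Δnorth = -14 − -16 = 2.00.
Bearing = atan2(Δeast, Δnorth) mod 360° = 274.40° ≈ 274°.

274°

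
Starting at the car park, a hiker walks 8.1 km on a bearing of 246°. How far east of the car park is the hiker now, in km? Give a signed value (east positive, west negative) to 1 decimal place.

Leg 1 (246°, 8.1 km): east 8.1 sin 246° = -7.40, north 8.1 cos 246° = -3.29
Net east component: -7.40 km.

-7.4 km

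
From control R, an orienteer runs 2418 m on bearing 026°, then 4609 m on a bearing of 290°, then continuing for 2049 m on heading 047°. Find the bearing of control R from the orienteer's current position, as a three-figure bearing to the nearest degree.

Leg 1 (026°, 2418 m): east 2418 sin 26° = 1059.98, north 2418 cos 26° = 2173.28
Leg 2 (290°, 4609 m): east 4609 sin 290° = -4331.04, north 4609 cos 290° = 1576.37
Leg 3 (047°, 2049 m): east 2049 sin 47° = 1498.54, north 2049 cos 47° = 1397.41
Net displacement: -1772.52 east, 5147.07 north. Direction back to start is (1772.52, -5147.07): bearing = atan2(1772.52, -5147.07) mod 360° = 161.00° ≈ 161°.

161°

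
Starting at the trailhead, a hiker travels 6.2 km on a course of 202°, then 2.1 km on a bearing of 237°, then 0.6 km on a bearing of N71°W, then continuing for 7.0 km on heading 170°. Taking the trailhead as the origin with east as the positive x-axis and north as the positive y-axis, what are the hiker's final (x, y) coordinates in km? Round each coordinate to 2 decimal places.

Leg 1 (202°, 6.2 km): east 6.2 sin 202° = -2.32, north 6.2 cos 202° = -5.75
Leg 2 (237°, 2.1 km): east 2.1 sin 237° = -1.76, north 2.1 cos 237° = -1.14
Leg 3 (N71°W, 0.6 km): east 0.6 sin 289° = -0.57, north 0.6 cos 289° = 0.20
Leg 4 (170°, 7.0 km): east 7.0 sin 170° = 1.22, north 7.0 cos 170° = -6.89
Summing: -3.44 km east, -13.59 km north → (-3.44, -13.59).

(-3.44, -13.59)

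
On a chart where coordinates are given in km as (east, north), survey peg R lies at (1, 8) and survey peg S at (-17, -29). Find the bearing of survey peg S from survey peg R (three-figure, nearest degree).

206°

Δeast = -17 − 1 = -18.00; Δnorth = -29 − 8 = -37.00.
Bearing = atan2(Δeast, Δnorth) mod 360° = 205.94° ≈ 206°.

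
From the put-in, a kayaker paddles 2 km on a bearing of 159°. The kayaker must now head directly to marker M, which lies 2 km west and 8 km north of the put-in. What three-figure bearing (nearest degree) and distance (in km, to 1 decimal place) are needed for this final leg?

Leg 1 (159°, 2 km): east 2 sin 159° = 0.72, north 2 cos 159° = -1.87
Current position: (0.72, -1.87). Target: (-2, 8). Remaining: Δeast = -2.72, Δnorth = 9.87.
Bearing = atan2(-2.72, 9.87) mod 360° = 344.61°; distance = √((-2.72)² + (9.87)²) = 10.234 km.

345°, 10.2 km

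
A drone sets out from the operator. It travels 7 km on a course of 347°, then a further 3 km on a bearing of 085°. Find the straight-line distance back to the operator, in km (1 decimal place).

Leg 1 (347°, 7 km): east 7 sin 347° = -1.57, north 7 cos 347° = 6.82
Leg 2 (085°, 3 km): east 3 sin 85° = 2.99, north 3 cos 85° = 0.26
Net: 1.41 east, 7.08 north. Distance = √((1.41)² + (7.08)²) = 7.222 km.

7.2 km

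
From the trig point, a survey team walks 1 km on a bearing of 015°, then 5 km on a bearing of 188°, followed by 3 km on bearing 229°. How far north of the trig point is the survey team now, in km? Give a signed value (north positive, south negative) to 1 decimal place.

-6.0 km

Leg 1 (015°, 1 km): east 1 sin 15° = 0.26, north 1 cos 15° = 0.97
Leg 2 (188°, 5 km): east 5 sin 188° = -0.70, north 5 cos 188° = -4.95
Leg 3 (229°, 3 km): east 3 sin 229° = -2.26, north 3 cos 229° = -1.97
Net north component: -5.95 km.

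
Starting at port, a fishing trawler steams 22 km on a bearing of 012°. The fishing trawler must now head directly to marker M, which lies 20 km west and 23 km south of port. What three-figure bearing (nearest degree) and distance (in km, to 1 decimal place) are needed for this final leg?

Leg 1 (012°, 22 km): east 22 sin 12° = 4.57, north 22 cos 12° = 21.52
Current position: (4.57, 21.52). Target: (-20, -23). Remaining: Δeast = -24.57, Δnorth = -44.52.
Bearing = atan2(-24.57, -44.52) mod 360° = 208.90°; distance = √((-24.57)² + (-44.52)²) = 50.851 km.

209°, 50.9 km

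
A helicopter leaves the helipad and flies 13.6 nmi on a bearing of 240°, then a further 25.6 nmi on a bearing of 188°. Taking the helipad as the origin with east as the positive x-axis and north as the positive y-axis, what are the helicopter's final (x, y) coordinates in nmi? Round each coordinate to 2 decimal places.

Leg 1 (240°, 13.6 nmi): east 13.6 sin 240° = -11.78, north 13.6 cos 240° = -6.80
Leg 2 (188°, 25.6 nmi): east 25.6 sin 188° = -3.56, north 25.6 cos 188° = -25.35
Summing: -15.34 nmi east, -32.15 nmi north → (-15.34, -32.15).

(-15.34, -32.15)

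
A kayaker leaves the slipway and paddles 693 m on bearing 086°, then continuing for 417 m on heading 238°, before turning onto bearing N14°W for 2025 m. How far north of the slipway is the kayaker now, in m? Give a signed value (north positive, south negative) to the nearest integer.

1792 m

Leg 1 (086°, 693 m): east 693 sin 86° = 691.31, north 693 cos 86° = 48.34
Leg 2 (238°, 417 m): east 417 sin 238° = -353.64, north 417 cos 238° = -220.98
Leg 3 (N14°W, 2025 m): east 2025 sin 346° = -489.89, north 2025 cos 346° = 1964.85
Net north component: 1792.21 m.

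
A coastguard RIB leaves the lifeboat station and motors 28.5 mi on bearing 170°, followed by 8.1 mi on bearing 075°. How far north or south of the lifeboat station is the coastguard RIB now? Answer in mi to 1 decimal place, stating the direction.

Leg 1 (170°, 28.5 mi): east 28.5 sin 170° = 4.95, north 28.5 cos 170° = -28.07
Leg 2 (075°, 8.1 mi): east 8.1 sin 75° = 7.82, north 8.1 cos 75° = 2.10
Net north component: -25.97 mi.

26.0 mi south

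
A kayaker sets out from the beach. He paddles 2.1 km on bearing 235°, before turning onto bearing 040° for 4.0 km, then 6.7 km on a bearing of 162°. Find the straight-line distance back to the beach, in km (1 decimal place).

5.4 km

Leg 1 (235°, 2.1 km): east 2.1 sin 235° = -1.72, north 2.1 cos 235° = -1.20
Leg 2 (040°, 4.0 km): east 4.0 sin 40° = 2.57, north 4.0 cos 40° = 3.06
Leg 3 (162°, 6.7 km): east 6.7 sin 162° = 2.07, north 6.7 cos 162° = -6.37
Net: 2.92 east, -4.51 north. Distance = √((2.92)² + (-4.51)²) = 5.376 km.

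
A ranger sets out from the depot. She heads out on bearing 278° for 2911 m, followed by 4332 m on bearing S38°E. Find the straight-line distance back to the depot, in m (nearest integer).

3016 m

Leg 1 (278°, 2911 m): east 2911 sin 278° = -2882.67, north 2911 cos 278° = 405.13
Leg 2 (S38°E, 4332 m): east 4332 sin 142° = 2667.05, north 4332 cos 142° = -3413.66
Net: -215.62 east, -3008.53 north. Distance = √((-215.62)² + (-3008.53)²) = 3016.247 m.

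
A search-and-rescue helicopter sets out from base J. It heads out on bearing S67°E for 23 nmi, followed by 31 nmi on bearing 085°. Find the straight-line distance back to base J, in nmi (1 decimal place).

Leg 1 (S67°E, 23 nmi): east 23 sin 113° = 21.17, north 23 cos 113° = -8.99
Leg 2 (085°, 31 nmi): east 31 sin 85° = 30.88, north 31 cos 85° = 2.70
Net: 52.05 east, -6.28 north. Distance = √((52.05)² + (-6.28)²) = 52.432 nmi.

52.4 nmi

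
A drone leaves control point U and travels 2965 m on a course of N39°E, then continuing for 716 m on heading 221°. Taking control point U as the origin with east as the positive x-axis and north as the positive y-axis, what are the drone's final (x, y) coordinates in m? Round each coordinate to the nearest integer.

(1396, 1764)

Leg 1 (N39°E, 2965 m): east 2965 sin 39° = 1865.93, north 2965 cos 39° = 2304.24
Leg 2 (221°, 716 m): east 716 sin 221° = -469.74, north 716 cos 221° = -540.37
Summing: 1396.20 m east, 1763.87 m north → (1396, 1764).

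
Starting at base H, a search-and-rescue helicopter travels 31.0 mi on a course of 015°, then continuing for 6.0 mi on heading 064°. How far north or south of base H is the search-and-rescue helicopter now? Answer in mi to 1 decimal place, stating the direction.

Leg 1 (015°, 31.0 mi): east 31.0 sin 15° = 8.02, north 31.0 cos 15° = 29.94
Leg 2 (064°, 6.0 mi): east 6.0 sin 64° = 5.39, north 6.0 cos 64° = 2.63
Net north component: 32.57 mi.

32.6 mi north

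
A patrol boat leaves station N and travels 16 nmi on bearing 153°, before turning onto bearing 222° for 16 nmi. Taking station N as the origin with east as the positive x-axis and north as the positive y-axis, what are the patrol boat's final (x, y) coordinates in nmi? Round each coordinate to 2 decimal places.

(-3.44, -26.15)

Leg 1 (153°, 16 nmi): east 16 sin 153° = 7.26, north 16 cos 153° = -14.26
Leg 2 (222°, 16 nmi): east 16 sin 222° = -10.71, north 16 cos 222° = -11.89
Summing: -3.44 nmi east, -26.15 nmi north → (-3.44, -26.15).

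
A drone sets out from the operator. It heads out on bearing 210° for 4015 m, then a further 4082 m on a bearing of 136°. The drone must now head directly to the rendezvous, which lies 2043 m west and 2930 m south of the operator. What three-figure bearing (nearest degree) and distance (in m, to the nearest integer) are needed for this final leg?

321°, 4514 m

Leg 1 (210°, 4015 m): east 4015 sin 210° = -2007.50, north 4015 cos 210° = -3477.09
Leg 2 (136°, 4082 m): east 4082 sin 136° = 2835.60, north 4082 cos 136° = -2936.35
Current position: (828.10, -6413.44). Target: (-2043, -2930). Remaining: Δeast = -2871.10, Δnorth = 3483.44.
Bearing = atan2(-2871.10, 3483.44) mod 360° = 320.50°; distance = √((-2871.10)² + (3483.44)²) = 4514.147 m.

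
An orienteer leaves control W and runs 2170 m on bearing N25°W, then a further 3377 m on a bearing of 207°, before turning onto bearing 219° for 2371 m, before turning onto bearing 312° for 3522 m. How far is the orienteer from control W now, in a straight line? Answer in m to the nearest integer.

6581 m

Leg 1 (N25°W, 2170 m): east 2170 sin 335° = -917.08, north 2170 cos 335° = 1966.69
Leg 2 (207°, 3377 m): east 3377 sin 207° = -1533.13, north 3377 cos 207° = -3008.93
Leg 3 (219°, 2371 m): east 2371 sin 219° = -1492.12, north 2371 cos 219° = -1842.61
Leg 4 (312°, 3522 m): east 3522 sin 312° = -2617.36, north 3522 cos 312° = 2356.68
Net: -6559.68 east, -528.18 north. Distance = √((-6559.68)² + (-528.18)²) = 6580.912 m.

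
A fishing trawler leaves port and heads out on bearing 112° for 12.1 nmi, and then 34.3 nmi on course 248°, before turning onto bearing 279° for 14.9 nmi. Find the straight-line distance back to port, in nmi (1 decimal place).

Leg 1 (112°, 12.1 nmi): east 12.1 sin 112° = 11.22, north 12.1 cos 112° = -4.53
Leg 2 (248°, 34.3 nmi): east 34.3 sin 248° = -31.80, north 34.3 cos 248° = -12.85
Leg 3 (279°, 14.9 nmi): east 14.9 sin 279° = -14.72, north 14.9 cos 279° = 2.33
Net: -35.30 east, -15.05 north. Distance = √((-35.30)² + (-15.05)²) = 38.375 nmi.

38.4 nmi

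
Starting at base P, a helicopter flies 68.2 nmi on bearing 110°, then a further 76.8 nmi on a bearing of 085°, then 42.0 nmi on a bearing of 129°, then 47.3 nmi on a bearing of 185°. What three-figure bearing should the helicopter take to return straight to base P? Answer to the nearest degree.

298°

Leg 1 (110°, 68.2 nmi): east 68.2 sin 110° = 64.09, north 68.2 cos 110° = -23.33
Leg 2 (085°, 76.8 nmi): east 76.8 sin 85° = 76.51, north 76.8 cos 85° = 6.69
Leg 3 (129°, 42.0 nmi): east 42.0 sin 129° = 32.64, north 42.0 cos 129° = -26.43
Leg 4 (185°, 47.3 nmi): east 47.3 sin 185° = -4.12, north 47.3 cos 185° = -47.12
Net displacement: 169.11 east, -90.18 north. Direction back to start is (-169.11, 90.18): bearing = atan2(-169.11, 90.18) mod 360° = 298.07° ≈ 298°.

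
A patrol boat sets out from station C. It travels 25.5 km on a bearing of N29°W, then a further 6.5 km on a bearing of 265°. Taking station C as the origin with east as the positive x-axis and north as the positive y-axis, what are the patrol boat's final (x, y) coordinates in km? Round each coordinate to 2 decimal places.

Leg 1 (N29°W, 25.5 km): east 25.5 sin 331° = -12.36, north 25.5 cos 331° = 22.30
Leg 2 (265°, 6.5 km): east 6.5 sin 265° = -6.48, north 6.5 cos 265° = -0.57
Summing: -18.84 km east, 21.74 km north → (-18.84, 21.74).

(-18.84, 21.74)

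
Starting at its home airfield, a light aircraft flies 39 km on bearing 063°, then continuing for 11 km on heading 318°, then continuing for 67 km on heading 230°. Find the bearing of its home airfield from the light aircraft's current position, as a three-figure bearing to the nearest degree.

Leg 1 (063°, 39 km): east 39 sin 63° = 34.75, north 39 cos 63° = 17.71
Leg 2 (318°, 11 km): east 11 sin 318° = -7.36, north 11 cos 318° = 8.17
Leg 3 (230°, 67 km): east 67 sin 230° = -51.32, north 67 cos 230° = -43.07
Net displacement: -23.94 east, -17.19 north. Direction back to start is (23.94, 17.19): bearing = atan2(23.94, 17.19) mod 360° = 54.32° ≈ 054°.

054°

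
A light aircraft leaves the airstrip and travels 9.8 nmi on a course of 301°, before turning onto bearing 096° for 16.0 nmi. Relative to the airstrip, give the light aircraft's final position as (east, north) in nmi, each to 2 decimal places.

Leg 1 (301°, 9.8 nmi): east 9.8 sin 301° = -8.40, north 9.8 cos 301° = 5.05
Leg 2 (096°, 16.0 nmi): east 16.0 sin 96° = 15.91, north 16.0 cos 96° = -1.67
Summing: 7.51 nmi east, 3.37 nmi north → (7.51, 3.37).

(7.51, 3.37)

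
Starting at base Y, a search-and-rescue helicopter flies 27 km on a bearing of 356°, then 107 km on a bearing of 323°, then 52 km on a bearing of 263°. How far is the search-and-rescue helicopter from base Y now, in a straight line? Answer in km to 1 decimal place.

Leg 1 (356°, 27 km): east 27 sin 356° = -1.88, north 27 cos 356° = 26.93
Leg 2 (323°, 107 km): east 107 sin 323° = -64.39, north 107 cos 323° = 85.45
Leg 3 (263°, 52 km): east 52 sin 263° = -51.61, north 52 cos 263° = -6.34
Net: -117.89 east, 106.05 north. Distance = √((-117.89)² + (106.05)²) = 158.571 km.

158.6 km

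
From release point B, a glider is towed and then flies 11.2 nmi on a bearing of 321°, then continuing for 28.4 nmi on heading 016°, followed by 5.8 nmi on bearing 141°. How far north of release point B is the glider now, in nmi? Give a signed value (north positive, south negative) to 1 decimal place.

31.5 nmi

Leg 1 (321°, 11.2 nmi): east 11.2 sin 321° = -7.05, north 11.2 cos 321° = 8.70
Leg 2 (016°, 28.4 nmi): east 28.4 sin 16° = 7.83, north 28.4 cos 16° = 27.30
Leg 3 (141°, 5.8 nmi): east 5.8 sin 141° = 3.65, north 5.8 cos 141° = -4.51
Net north component: 31.50 nmi.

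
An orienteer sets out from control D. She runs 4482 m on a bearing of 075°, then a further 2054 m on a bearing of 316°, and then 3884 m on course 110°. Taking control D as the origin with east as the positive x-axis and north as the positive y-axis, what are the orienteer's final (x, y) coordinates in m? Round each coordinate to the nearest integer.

Leg 1 (075°, 4482 m): east 4482 sin 75° = 4329.28, north 4482 cos 75° = 1160.03
Leg 2 (316°, 2054 m): east 2054 sin 316° = -1426.83, north 2054 cos 316° = 1477.52
Leg 3 (110°, 3884 m): east 3884 sin 110° = 3649.77, north 3884 cos 110° = -1328.41
Summing: 6552.22 m east, 1309.14 m north → (6552, 1309).

(6552, 1309)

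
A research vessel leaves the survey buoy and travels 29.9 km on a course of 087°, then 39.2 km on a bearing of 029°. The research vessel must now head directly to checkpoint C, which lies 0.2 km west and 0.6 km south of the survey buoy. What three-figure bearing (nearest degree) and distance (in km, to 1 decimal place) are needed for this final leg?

233°, 61.1 km

Leg 1 (087°, 29.9 km): east 29.9 sin 87° = 29.86, north 29.9 cos 87° = 1.56
Leg 2 (029°, 39.2 km): east 39.2 sin 29° = 19.00, north 39.2 cos 29° = 34.29
Current position: (48.86, 35.85). Target: (-0.2, -0.6). Remaining: Δeast = -49.06, Δnorth = -36.45.
Bearing = atan2(-49.06, -36.45) mod 360° = 233.39°; distance = √((-49.06)² + (-36.45)²) = 61.121 km.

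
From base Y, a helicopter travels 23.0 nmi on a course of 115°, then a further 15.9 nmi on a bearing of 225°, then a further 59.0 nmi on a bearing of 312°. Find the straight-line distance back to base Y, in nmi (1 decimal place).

38.9 nmi

Leg 1 (115°, 23.0 nmi): east 23.0 sin 115° = 20.85, north 23.0 cos 115° = -9.72
Leg 2 (225°, 15.9 nmi): east 15.9 sin 225° = -11.24, north 15.9 cos 225° = -11.24
Leg 3 (312°, 59.0 nmi): east 59.0 sin 312° = -43.85, north 59.0 cos 312° = 39.48
Net: -34.24 east, 18.52 north. Distance = √((-34.24)² + (18.52)²) = 38.929 nmi.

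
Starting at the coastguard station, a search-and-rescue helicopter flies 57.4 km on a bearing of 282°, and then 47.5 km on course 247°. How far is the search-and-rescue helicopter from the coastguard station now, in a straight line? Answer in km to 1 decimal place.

Leg 1 (282°, 57.4 km): east 57.4 sin 282° = -56.15, north 57.4 cos 282° = 11.93
Leg 2 (247°, 47.5 km): east 47.5 sin 247° = -43.72, north 47.5 cos 247° = -18.56
Net: -99.87 east, -6.63 north. Distance = √((-99.87)² + (-6.63)²) = 100.089 km.

100.1 km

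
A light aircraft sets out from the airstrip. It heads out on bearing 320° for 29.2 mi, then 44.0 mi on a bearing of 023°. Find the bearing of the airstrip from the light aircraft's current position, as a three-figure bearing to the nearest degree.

Leg 1 (320°, 29.2 mi): east 29.2 sin 320° = -18.77, north 29.2 cos 320° = 22.37
Leg 2 (023°, 44.0 mi): east 44.0 sin 23° = 17.19, north 44.0 cos 23° = 40.50
Net displacement: -1.58 east, 62.87 north. Direction back to start is (1.58, -62.87): bearing = atan2(1.58, -62.87) mod 360° = 178.56° ≈ 179°.

179°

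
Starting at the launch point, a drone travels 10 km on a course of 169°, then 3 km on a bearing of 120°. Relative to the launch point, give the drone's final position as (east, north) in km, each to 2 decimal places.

(4.51, -11.32)

Leg 1 (169°, 10 km): east 10 sin 169° = 1.91, north 10 cos 169° = -9.82
Leg 2 (120°, 3 km): east 3 sin 120° = 2.60, north 3 cos 120° = -1.50
Summing: 4.51 km east, -11.32 km north → (4.51, -11.32).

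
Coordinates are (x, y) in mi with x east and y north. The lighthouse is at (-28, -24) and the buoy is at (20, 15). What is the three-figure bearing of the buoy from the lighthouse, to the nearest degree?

051°

Δeast = 20 − -28 = 48.00; Δnorth = 15 − -24 = 39.00.
Bearing = atan2(Δeast, Δnorth) mod 360° = 50.91° ≈ 051°.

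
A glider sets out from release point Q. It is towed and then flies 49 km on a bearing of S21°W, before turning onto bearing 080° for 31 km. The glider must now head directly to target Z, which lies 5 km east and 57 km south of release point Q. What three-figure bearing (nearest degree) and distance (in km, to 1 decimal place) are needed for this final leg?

206°, 18.4 km

Leg 1 (S21°W, 49 km): east 49 sin 201° = -17.56, north 49 cos 201° = -45.75
Leg 2 (080°, 31 km): east 31 sin 80° = 30.53, north 31 cos 80° = 5.38
Current position: (12.97, -40.36). Target: (5, -57). Remaining: Δeast = -7.97, Δnorth = -16.64.
Bearing = atan2(-7.97, -16.64) mod 360° = 205.59°; distance = √((-7.97)² + (-16.64)²) = 18.448 km.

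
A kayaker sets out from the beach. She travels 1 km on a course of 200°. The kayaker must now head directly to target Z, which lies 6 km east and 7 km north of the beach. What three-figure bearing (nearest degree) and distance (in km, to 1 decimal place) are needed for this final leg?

039°, 10.2 km

Leg 1 (200°, 1 km): east 1 sin 200° = -0.34, north 1 cos 200° = -0.94
Current position: (-0.34, -0.94). Target: (6, 7). Remaining: Δeast = 6.34, Δnorth = 7.94.
Bearing = atan2(6.34, 7.94) mod 360° = 38.62°; distance = √((6.34)² + (7.94)²) = 10.162 km.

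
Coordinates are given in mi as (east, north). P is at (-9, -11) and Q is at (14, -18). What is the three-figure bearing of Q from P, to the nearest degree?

107°

Δeast = 14 − -9 = 23.00; Δnorth = -18 − -11 = -7.00.
Bearing = atan2(Δeast, Δnorth) mod 360° = 106.93° ≈ 107°.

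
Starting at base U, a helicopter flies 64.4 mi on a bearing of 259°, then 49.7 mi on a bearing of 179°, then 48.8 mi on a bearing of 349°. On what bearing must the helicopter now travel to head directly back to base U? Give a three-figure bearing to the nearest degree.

079°

Leg 1 (259°, 64.4 mi): east 64.4 sin 259° = -63.22, north 64.4 cos 259° = -12.29
Leg 2 (179°, 49.7 mi): east 49.7 sin 179° = 0.87, north 49.7 cos 179° = -49.69
Leg 3 (349°, 48.8 mi): east 48.8 sin 349° = -9.31, north 48.8 cos 349° = 47.90
Net displacement: -71.66 east, -14.08 north. Direction back to start is (71.66, 14.08): bearing = atan2(71.66, 14.08) mod 360° = 78.89° ≈ 079°.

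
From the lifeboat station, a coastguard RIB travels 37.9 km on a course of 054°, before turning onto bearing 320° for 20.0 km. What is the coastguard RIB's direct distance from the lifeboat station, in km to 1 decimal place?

Leg 1 (054°, 37.9 km): east 37.9 sin 54° = 30.66, north 37.9 cos 54° = 22.28
Leg 2 (320°, 20.0 km): east 20.0 sin 320° = -12.86, north 20.0 cos 320° = 15.32
Net: 17.81 east, 37.60 north. Distance = √((17.81)² + (37.60)²) = 41.601 km.

41.6 km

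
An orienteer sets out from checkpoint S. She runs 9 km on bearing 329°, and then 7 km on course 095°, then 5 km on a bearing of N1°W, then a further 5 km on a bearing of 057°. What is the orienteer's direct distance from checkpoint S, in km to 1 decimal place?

Leg 1 (329°, 9 km): east 9 sin 329° = -4.64, north 9 cos 329° = 7.71
Leg 2 (095°, 7 km): east 7 sin 95° = 6.97, north 7 cos 95° = -0.61
Leg 3 (N1°W, 5 km): east 5 sin 359° = -0.09, north 5 cos 359° = 5.00
Leg 4 (057°, 5 km): east 5 sin 57° = 4.19, north 5 cos 57° = 2.72
Net: 6.44 east, 14.83 north. Distance = √((6.44)² + (14.83)²) = 16.167 km.

16.2 km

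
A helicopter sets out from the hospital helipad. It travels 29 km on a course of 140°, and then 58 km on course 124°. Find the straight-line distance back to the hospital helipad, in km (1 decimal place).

Leg 1 (140°, 29 km): east 29 sin 140° = 18.64, north 29 cos 140° = -22.22
Leg 2 (124°, 58 km): east 58 sin 124° = 48.08, north 58 cos 124° = -32.43
Net: 66.73 east, -54.65 north. Distance = √((66.73)² + (-54.65)²) = 86.248 km.

86.2 km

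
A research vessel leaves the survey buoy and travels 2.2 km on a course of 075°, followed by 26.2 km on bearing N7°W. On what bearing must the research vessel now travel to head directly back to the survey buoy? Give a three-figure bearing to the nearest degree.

Leg 1 (075°, 2.2 km): east 2.2 sin 75° = 2.13, north 2.2 cos 75° = 0.57
Leg 2 (N7°W, 26.2 km): east 26.2 sin 353° = -3.19, north 26.2 cos 353° = 26.00
Net displacement: -1.07 east, 26.57 north. Direction back to start is (1.07, -26.57): bearing = atan2(1.07, -26.57) mod 360° = 177.70° ≈ 178°.

178°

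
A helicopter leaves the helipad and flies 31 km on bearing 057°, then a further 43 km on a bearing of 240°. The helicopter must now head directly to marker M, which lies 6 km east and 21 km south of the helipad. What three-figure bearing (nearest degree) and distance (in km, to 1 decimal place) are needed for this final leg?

134°, 23.8 km

Leg 1 (057°, 31 km): east 31 sin 57° = 26.00, north 31 cos 57° = 16.88
Leg 2 (240°, 43 km): east 43 sin 240° = -37.24, north 43 cos 240° = -21.50
Current position: (-11.24, -4.62). Target: (6, -21). Remaining: Δeast = 17.24, Δnorth = -16.38.
Bearing = atan2(17.24, -16.38) mod 360° = 133.54°; distance = √((17.24)² + (-16.38)²) = 23.784 km.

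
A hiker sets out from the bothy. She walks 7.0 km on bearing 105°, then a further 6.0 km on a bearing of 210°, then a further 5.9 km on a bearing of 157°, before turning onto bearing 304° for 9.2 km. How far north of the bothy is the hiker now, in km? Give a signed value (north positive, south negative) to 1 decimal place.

-7.3 km

Leg 1 (105°, 7.0 km): east 7.0 sin 105° = 6.76, north 7.0 cos 105° = -1.81
Leg 2 (210°, 6.0 km): east 6.0 sin 210° = -3.00, north 6.0 cos 210° = -5.20
Leg 3 (157°, 5.9 km): east 5.9 sin 157° = 2.31, north 5.9 cos 157° = -5.43
Leg 4 (304°, 9.2 km): east 9.2 sin 304° = -7.63, north 9.2 cos 304° = 5.14
Net north component: -7.29 km.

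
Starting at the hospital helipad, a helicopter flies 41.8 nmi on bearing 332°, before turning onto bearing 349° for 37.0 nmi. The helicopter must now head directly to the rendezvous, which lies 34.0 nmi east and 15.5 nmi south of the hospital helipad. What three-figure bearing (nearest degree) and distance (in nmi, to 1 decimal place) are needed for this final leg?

Leg 1 (332°, 41.8 nmi): east 41.8 sin 332° = -19.62, north 41.8 cos 332° = 36.91
Leg 2 (349°, 37.0 nmi): east 37.0 sin 349° = -7.06, north 37.0 cos 349° = 36.32
Current position: (-26.68, 73.23). Target: (34.0, -15.5). Remaining: Δeast = 60.68, Δnorth = -88.73.
Bearing = atan2(60.68, -88.73) mod 360° = 145.63°; distance = √((60.68)² + (-88.73)²) = 107.495 nmi.

146°, 107.5 nmi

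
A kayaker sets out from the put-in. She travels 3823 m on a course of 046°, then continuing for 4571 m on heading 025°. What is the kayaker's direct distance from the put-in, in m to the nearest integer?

Leg 1 (046°, 3823 m): east 3823 sin 46° = 2750.04, north 3823 cos 46° = 2655.68
Leg 2 (025°, 4571 m): east 4571 sin 25° = 1931.79, north 4571 cos 25° = 4142.73
Net: 4681.82 east, 6798.41 north. Distance = √((4681.82)² + (6798.41)²) = 8254.567 m.

8255 m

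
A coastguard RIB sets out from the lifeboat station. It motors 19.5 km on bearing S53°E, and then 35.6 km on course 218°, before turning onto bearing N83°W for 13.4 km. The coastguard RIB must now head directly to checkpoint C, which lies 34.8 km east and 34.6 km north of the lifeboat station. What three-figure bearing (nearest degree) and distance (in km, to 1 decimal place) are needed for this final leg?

037°, 90.9 km

Leg 1 (S53°E, 19.5 km): east 19.5 sin 127° = 15.57, north 19.5 cos 127° = -11.74
Leg 2 (218°, 35.6 km): east 35.6 sin 218° = -21.92, north 35.6 cos 218° = -28.05
Leg 3 (N83°W, 13.4 km): east 13.4 sin 277° = -13.30, north 13.4 cos 277° = 1.63
Current position: (-19.64, -38.16). Target: (34.8, 34.6). Remaining: Δeast = 54.44, Δnorth = 72.76.
Bearing = atan2(54.44, 72.76) mod 360° = 36.81°; distance = √((54.44)² + (72.76)²) = 90.871 km.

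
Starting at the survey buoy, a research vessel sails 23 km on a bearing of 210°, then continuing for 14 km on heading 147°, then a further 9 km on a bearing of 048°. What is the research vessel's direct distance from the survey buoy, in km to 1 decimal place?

Leg 1 (210°, 23 km): east 23 sin 210° = -11.50, north 23 cos 210° = -19.92
Leg 2 (147°, 14 km): east 14 sin 147° = 7.62, north 14 cos 147° = -11.74
Leg 3 (048°, 9 km): east 9 sin 48° = 6.69, north 9 cos 48° = 6.02
Net: 2.81 east, -25.64 north. Distance = √((2.81)² + (-25.64)²) = 25.792 km.

25.8 km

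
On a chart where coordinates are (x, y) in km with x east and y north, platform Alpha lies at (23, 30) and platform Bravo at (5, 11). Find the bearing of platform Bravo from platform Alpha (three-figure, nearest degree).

223°

Δeast = 5 − 23 = -18.00; Δnorth = 11 − 30 = -19.00.
Bearing = atan2(Δeast, Δnorth) mod 360° = 223.45° ≈ 223°.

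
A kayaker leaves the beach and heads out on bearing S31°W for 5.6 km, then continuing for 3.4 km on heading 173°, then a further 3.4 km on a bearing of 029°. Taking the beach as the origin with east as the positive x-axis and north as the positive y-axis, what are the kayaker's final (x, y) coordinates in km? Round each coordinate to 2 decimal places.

(-0.82, -5.20)

Leg 1 (S31°W, 5.6 km): east 5.6 sin 211° = -2.88, north 5.6 cos 211° = -4.80
Leg 2 (173°, 3.4 km): east 3.4 sin 173° = 0.41, north 3.4 cos 173° = -3.37
Leg 3 (029°, 3.4 km): east 3.4 sin 29° = 1.65, north 3.4 cos 29° = 2.97
Summing: -0.82 km east, -5.20 km north → (-0.82, -5.20).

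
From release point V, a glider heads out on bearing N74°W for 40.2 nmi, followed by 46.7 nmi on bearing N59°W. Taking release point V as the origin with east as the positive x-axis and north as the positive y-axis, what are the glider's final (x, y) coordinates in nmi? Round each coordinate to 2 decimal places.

(-78.67, 35.13)

Leg 1 (N74°W, 40.2 nmi): east 40.2 sin 286° = -38.64, north 40.2 cos 286° = 11.08
Leg 2 (N59°W, 46.7 nmi): east 46.7 sin 301° = -40.03, north 46.7 cos 301° = 24.05
Summing: -78.67 nmi east, 35.13 nmi north → (-78.67, 35.13).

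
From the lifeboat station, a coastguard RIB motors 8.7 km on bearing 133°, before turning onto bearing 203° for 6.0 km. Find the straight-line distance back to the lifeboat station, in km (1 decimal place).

12.1 km

Leg 1 (133°, 8.7 km): east 8.7 sin 133° = 6.36, north 8.7 cos 133° = -5.93
Leg 2 (203°, 6.0 km): east 6.0 sin 203° = -2.34, north 6.0 cos 203° = -5.52
Net: 4.02 east, -11.46 north. Distance = √((4.02)² + (-11.46)²) = 12.141 km.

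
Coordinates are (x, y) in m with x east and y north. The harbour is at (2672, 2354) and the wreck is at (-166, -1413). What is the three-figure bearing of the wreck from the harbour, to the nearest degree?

Δeast = -166 − 2672 = -2838.00; Δnorth = -1413 − 2354 = -3767.00.
Bearing = atan2(Δeast, Δnorth) mod 360° = 216.99° ≈ 217°.

217°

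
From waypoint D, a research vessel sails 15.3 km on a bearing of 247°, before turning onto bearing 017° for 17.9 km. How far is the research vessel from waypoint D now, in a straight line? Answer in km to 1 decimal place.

Leg 1 (247°, 15.3 km): east 15.3 sin 247° = -14.08, north 15.3 cos 247° = -5.98
Leg 2 (017°, 17.9 km): east 17.9 sin 17° = 5.23, north 17.9 cos 17° = 17.12
Net: -8.85 east, 11.14 north. Distance = √((-8.85)² + (11.14)²) = 14.227 km.

14.2 km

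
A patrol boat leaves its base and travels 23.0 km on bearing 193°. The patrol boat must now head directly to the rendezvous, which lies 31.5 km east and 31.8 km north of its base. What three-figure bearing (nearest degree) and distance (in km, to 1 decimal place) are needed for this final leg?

034°, 65.5 km

Leg 1 (193°, 23.0 km): east 23.0 sin 193° = -5.17, north 23.0 cos 193° = -22.41
Current position: (-5.17, -22.41). Target: (31.5, 31.8). Remaining: Δeast = 36.67, Δnorth = 54.21.
Bearing = atan2(36.67, 54.21) mod 360° = 34.08°; distance = √((36.67)² + (54.21)²) = 65.450 km.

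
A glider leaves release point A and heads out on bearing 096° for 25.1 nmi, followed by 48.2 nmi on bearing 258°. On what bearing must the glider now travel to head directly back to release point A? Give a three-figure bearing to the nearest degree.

060°

Leg 1 (096°, 25.1 nmi): east 25.1 sin 96° = 24.96, north 25.1 cos 96° = -2.62
Leg 2 (258°, 48.2 nmi): east 48.2 sin 258° = -47.15, north 48.2 cos 258° = -10.02
Net displacement: -22.18 east, -12.65 north. Direction back to start is (22.18, 12.65): bearing = atan2(22.18, 12.65) mod 360° = 60.32° ≈ 060°.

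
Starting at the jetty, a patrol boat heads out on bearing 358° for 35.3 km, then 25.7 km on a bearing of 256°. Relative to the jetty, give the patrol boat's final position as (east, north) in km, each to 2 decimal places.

Leg 1 (358°, 35.3 km): east 35.3 sin 358° = -1.23, north 35.3 cos 358° = 35.28
Leg 2 (256°, 25.7 km): east 25.7 sin 256° = -24.94, north 25.7 cos 256° = -6.22
Summing: -26.17 km east, 29.06 km north → (-26.17, 29.06).

(-26.17, 29.06)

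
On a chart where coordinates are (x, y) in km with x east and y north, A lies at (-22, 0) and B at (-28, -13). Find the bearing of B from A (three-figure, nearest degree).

Δeast = -28 − -22 = -6.00; Δnorth = -13 − 0 = -13.00.
Bearing = atan2(Δeast, Δnorth) mod 360° = 204.78° ≈ 205°.

205°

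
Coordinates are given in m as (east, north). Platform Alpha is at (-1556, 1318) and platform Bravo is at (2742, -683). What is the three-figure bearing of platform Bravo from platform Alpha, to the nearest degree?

Δeast = 2742 − -1556 = 4298.00; Δnorth = -683 − 1318 = -2001.00.
Bearing = atan2(Δeast, Δnorth) mod 360° = 114.97° ≈ 115°.

115°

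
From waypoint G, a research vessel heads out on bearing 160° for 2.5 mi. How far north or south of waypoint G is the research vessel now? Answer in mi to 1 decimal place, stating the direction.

2.3 mi south

Leg 1 (160°, 2.5 mi): east 2.5 sin 160° = 0.86, north 2.5 cos 160° = -2.35
Net north component: -2.35 mi.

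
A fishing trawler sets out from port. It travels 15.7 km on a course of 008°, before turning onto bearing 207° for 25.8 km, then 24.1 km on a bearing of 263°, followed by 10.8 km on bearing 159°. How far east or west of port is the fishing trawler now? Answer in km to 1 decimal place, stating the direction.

29.6 km west

Leg 1 (008°, 15.7 km): east 15.7 sin 8° = 2.19, north 15.7 cos 8° = 15.55
Leg 2 (207°, 25.8 km): east 25.8 sin 207° = -11.71, north 25.8 cos 207° = -22.99
Leg 3 (263°, 24.1 km): east 24.1 sin 263° = -23.92, north 24.1 cos 263° = -2.94
Leg 4 (159°, 10.8 km): east 10.8 sin 159° = 3.87, north 10.8 cos 159° = -10.08
Net east component: -29.58 km.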